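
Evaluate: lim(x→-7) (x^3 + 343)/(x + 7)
This is a standard limit.

Factor or rationalize the expression:
  lim(x→-7) (x^3 + 343)/(x + 7) = 147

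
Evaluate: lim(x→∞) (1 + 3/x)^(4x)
This is an exponential indeterminate form.

For exponential indeterminate forms, take the natural log:
  Let L = lim(x→∞) (1 + 3/x)^(4x)
  Then ln(L) = lim(x→∞) [exponent × ln(base)]
  Evaluate using L'Hôpital or standard limits, then exponentiate.
  L = e^(12)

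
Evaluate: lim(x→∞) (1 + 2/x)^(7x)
This is an exponential indeterminate form.

For exponential indeterminate forms, take the natural log:
  Let L = lim(x→∞) (1 + 2/x)^(7x)
  Then ln(L) = lim(x→∞) [exponent × ln(base)]
  Evaluate using L'Hôpital or standard limits, then exponentiate.
  L = e^(14)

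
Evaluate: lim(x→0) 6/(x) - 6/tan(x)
This is an ∞-∞ indeterminate form.

Combine fractions or rationalize to convert ∞-∞ to 0/0 form:
  lim(x→0) 6/(x) - 6/tan(x) = 0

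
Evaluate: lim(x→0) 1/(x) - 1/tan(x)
This is an ∞-∞ indeterminate form.

Combine fractions or rationalize to convert ∞-∞ to 0/0 form:
  lim(x→0) 1/(x) - 1/tan(x) = 0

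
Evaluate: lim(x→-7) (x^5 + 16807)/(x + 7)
This is a standard limit.

Factor or rationalize the expression:
  lim(x→-7) (x^5 + 16807)/(x + 7) = 12005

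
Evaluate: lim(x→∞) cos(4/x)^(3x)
This is an exponential indeterminate form.

For exponential indeterminate forms, take the natural log:
  Let L = lim(x→∞) cos(4/x)^(3x)
  Then ln(L) = lim(x→∞) [exponent × ln(base)]
  Evaluate using L'Hôpital or standard limits, then exponentiate.
  L = 1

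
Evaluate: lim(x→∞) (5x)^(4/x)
This is an exponential indeterminate form.

For exponential indeterminate forms, take the natural log:
  Let L = lim(x→∞) (5x)^(4/x)
  Then ln(L) = lim(x→∞) [exponent × ln(base)]
  Evaluate using L'Hôpital or standard limits, then exponentiate.
  L = 1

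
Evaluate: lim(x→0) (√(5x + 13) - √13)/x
This is a standard limit.

Factor or rationalize the expression:
  lim(x→0) (√(5x + 13) - √13)/x = 5·sqrt(13)/26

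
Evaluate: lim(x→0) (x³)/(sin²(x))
This is a 0/0 indeterminate form.

Apply L'Hôpital's rule: differentiate numerator and denominator separately.
  f(x) = x^3   ⇒   f'(x) = 3·x^2
  g(x) = sin(x)^2   ⇒   g'(x) = 2·sin(x)·cos(x)
  lim(x→0) f'(x)/g'(x) = lim(x→0) (3·x^2)/(2·sin(x)·cos(x))
  = 0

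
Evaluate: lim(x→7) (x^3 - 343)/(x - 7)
This is a standard limit.

Factor or rationalize the expression:
  lim(x→7) (x^3 - 343)/(x - 7) = 147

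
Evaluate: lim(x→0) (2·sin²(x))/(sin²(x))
This is a 0/0 indeterminate form.

Apply L'Hôpital's rule: differentiate numerator and denominator separately.
  f(x) = 2·sin(x)^2   ⇒   f'(x) = 4·sin(x)·cos(x)
  g(x) = sin(x)^2   ⇒   g'(x) = 2·sin(x)·cos(x)
  lim(x→0) f'(x)/g'(x) = lim(x→0) (4·sin(x)·cos(x))/(2·sin(x)·cos(x))
  = 2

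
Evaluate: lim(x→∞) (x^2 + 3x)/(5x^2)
This is an ∞/∞ indeterminate form.

Apply L'Hôpital's rule: differentiate numerator and denominator separately.
  f(x) = x^2 + 3·x   ⇒   f'(x) = 2·x + 3
  g(x) = 5·x^2   ⇒   g'(x) = 10·x
  lim(x→∞) f'(x)/g'(x) = lim(x→∞) (2·x + 3)/(10·x)
  = 1/5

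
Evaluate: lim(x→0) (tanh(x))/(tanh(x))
This is a 0/0 indeterminate form.

Apply L'Hôpital's rule: differentiate numerator and denominator separately.
  f(x) = tanh(x)   ⇒   f'(x) = 1 - tanh(x)^2
  g(x) = tanh(x)   ⇒   g'(x) = 1 - tanh(x)^2
  lim(x→0) f'(x)/g'(x) = lim(x→0) (1 - tanh(x)^2)/(1 - tanh(x)^2)
  = 1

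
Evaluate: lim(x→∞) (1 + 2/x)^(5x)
This is an exponential indeterminate form.

For exponential indeterminate forms, take the natural log:
  Let L = lim(x→∞) (1 + 2/x)^(5x)
  Then ln(L) = lim(x→∞) [exponent × ln(base)]
  Evaluate using L'Hôpital or standard limits, then exponentiate.
  L = e^(10)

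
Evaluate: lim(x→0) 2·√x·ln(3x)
This is a 0·∞ indeterminate form.

Rewrite 0·∞ as a quotient (0/0 or ∞/∞ form), then apply L'Hôpital's rule:
  lim(x→0) 2·√x·ln(3x) = 0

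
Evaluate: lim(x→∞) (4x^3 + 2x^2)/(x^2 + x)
This is an ∞/∞ indeterminate form.

Apply L'Hôpital's rule: differentiate numerator and denominator separately.
  f(x) = 4·x^3 + 2·x^2   ⇒   f'(x) = 12·x^2 + 4·x
  g(x) = x^2 + x   ⇒   g'(x) = 2·x + 1
  lim(x→∞) f'(x)/g'(x) = lim(x→∞) (12·x^2 + 4·x)/(2·x + 1)
  = ∞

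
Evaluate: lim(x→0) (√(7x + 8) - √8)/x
This is a standard limit.

Factor or rationalize the expression:
  lim(x→0) (√(7x + 8) - √8)/x = 7·sqrt(2)/8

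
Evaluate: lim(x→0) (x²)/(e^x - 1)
This is a 0/0 indeterminate form.

Apply L'Hôpital's rule: differentiate numerator and denominator separately.
  f(x) = x^2   ⇒   f'(x) = 2·x
  g(x) = e^(x) - 1   ⇒   g'(x) = e^(x)
  lim(x→0) f'(x)/g'(x) = lim(x→0) (2·x)/(e^(x))
  = 0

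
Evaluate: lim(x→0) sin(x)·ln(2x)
This is a 0·∞ indeterminate form.

Rewrite 0·∞ as a quotient (0/0 or ∞/∞ form), then apply L'Hôpital's rule:
  lim(x→0) sin(x)·ln(2x) = 0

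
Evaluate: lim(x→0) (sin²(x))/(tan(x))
This is a 0/0 indeterminate form.

Apply L'Hôpital's rule: differentiate numerator and denominator separately.
  f(x) = sin(x)^2   ⇒   f'(x) = 2·sin(x)·cos(x)
  g(x) = tan(x)   ⇒   g'(x) = tan(x)^2 + 1
  lim(x→0) f'(x)/g'(x) = lim(x→0) (2·sin(x)·cos(x))/(tan(x)^2 + 1)
  = 0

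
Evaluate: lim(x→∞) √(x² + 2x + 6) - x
This is an ∞-∞ indeterminate form.

Combine fractions or rationalize to convert ∞-∞ to 0/0 form:
  lim(x→∞) √(x² + 2x + 6) - x = 1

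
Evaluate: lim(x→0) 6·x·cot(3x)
This is a 0·∞ indeterminate form.

Rewrite 0·∞ as a quotient (0/0 or ∞/∞ form), then apply L'Hôpital's rule:
  lim(x→0) 6·x·cot(3x) = 2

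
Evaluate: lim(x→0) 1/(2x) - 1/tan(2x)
This is an ∞-∞ indeterminate form.

Combine fractions or rationalize to convert ∞-∞ to 0/0 form:
  lim(x→0) 1/(2x) - 1/tan(2x) = 0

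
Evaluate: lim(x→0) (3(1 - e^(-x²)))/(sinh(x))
This is a 0/0 indeterminate form.

Apply L'Hôpital's rule: differentiate numerator and denominator separately.
  f(x) = 3 - 3·e^(-x^2)   ⇒   f'(x) = 6·x·e^(-x^2)
  g(x) = sinh(x)   ⇒   g'(x) = cosh(x)
  lim(x→0) f'(x)/g'(x) = lim(x→0) (6·x·e^(-x^2))/(cosh(x))
  = 0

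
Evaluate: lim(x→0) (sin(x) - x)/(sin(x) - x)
This is a 0/0 indeterminate form.

Apply L'Hôpital's rule: differentiate numerator and denominator separately.
  f(x) = -x + sin(x)   ⇒   f'(x) = cos(x) - 1
  g(x) = -x + sin(x)   ⇒   g'(x) = cos(x) - 1
  lim(x→0) f'(x)/g'(x) = lim(x→0) (cos(x) - 1)/(cos(x) - 1)
  = 1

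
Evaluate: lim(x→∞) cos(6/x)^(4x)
This is an exponential indeterminate form.

For exponential indeterminate forms, take the natural log:
  Let L = lim(x→∞) cos(6/x)^(4x)
  Then ln(L) = lim(x→∞) [exponent × ln(base)]
  Evaluate using L'Hôpital or standard limits, then exponentiate.
  L = 1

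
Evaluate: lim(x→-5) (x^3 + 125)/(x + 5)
This is a standard limit.

Factor or rationalize the expression:
  lim(x→-5) (x^3 + 125)/(x + 5) = 75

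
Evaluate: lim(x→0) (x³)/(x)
This is a 0/0 indeterminate form.

Apply L'Hôpital's rule: differentiate numerator and denominator separately.
  f(x) = x^3   ⇒   f'(x) = 3·x^2
  g(x) = x   ⇒   g'(x) = 1
  lim(x→0) f'(x)/g'(x) = lim(x→0) (3·x^2)/(1)
  = 0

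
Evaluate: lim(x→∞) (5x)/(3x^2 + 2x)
This is an ∞/∞ indeterminate form.

Apply L'Hôpital's rule: differentiate numerator and denominator separately.
  f(x) = 5·x   ⇒   f'(x) = 5
  g(x) = 3·x^2 + 2·x   ⇒   g'(x) = 6·x + 2
  lim(x→∞) f'(x)/g'(x) = lim(x→∞) (5)/(6·x + 2)
  = 0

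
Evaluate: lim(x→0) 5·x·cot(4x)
This is a 0·∞ indeterminate form.

Rewrite 0·∞ as a quotient (0/0 or ∞/∞ form), then apply L'Hôpital's rule:
  lim(x→0) 5·x·cot(4x) = 5/4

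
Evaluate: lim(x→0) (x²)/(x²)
This is a 0/0 indeterminate form.

Apply L'Hôpital's rule: differentiate numerator and denominator separately.
  f(x) = x^2   ⇒   f'(x) = 2·x
  g(x) = x^2   ⇒   g'(x) = 2·x
  lim(x→0) f'(x)/g'(x) = lim(x→0) (2·x)/(2·x)
  = 1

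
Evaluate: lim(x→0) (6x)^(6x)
This is an exponential indeterminate form.

For exponential indeterminate forms, take the natural log:
  Let L = lim(x→0) (6x)^(6x)
  Then ln(L) = lim(x→0) [exponent × ln(base)]
  Evaluate using L'Hôpital or standard limits, then exponentiate.
  L = 1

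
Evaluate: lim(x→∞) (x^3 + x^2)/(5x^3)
This is an ∞/∞ indeterminate form.

Apply L'Hôpital's rule: differentiate numerator and denominator separately.
  f(x) = x^3 + x^2   ⇒   f'(x) = 3·x^2 + 2·x
  g(x) = 5·x^3   ⇒   g'(x) = 15·x^2
  lim(x→∞) f'(x)/g'(x) = lim(x→∞) (3·x^2 + 2·x)/(15·x^2)
  = 1/5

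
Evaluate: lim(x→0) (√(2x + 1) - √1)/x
This is a standard limit.

Factor or rationalize the expression:
  lim(x→0) (√(2x + 1) - √1)/x = 1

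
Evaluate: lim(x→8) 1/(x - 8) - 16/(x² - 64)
This is an ∞-∞ indeterminate form.

Combine fractions or rationalize to convert ∞-∞ to 0/0 form:
  lim(x→8) 1/(x - 8) - 16/(x² - 64) = 1/16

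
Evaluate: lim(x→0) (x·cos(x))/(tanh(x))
This is a 0/0 indeterminate form.

Apply L'Hôpital's rule: differentiate numerator and denominator separately.
  f(x) = x·cos(x)   ⇒   f'(x) = -x·sin(x) + cos(x)
  g(x) = tanh(x)   ⇒   g'(x) = 1 - tanh(x)^2
  lim(x→0) f'(x)/g'(x) = lim(x→0) (-x·sin(x) + cos(x))/(1 - tanh(x)^2)
  = 1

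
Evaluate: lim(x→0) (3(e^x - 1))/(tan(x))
This is a 0/0 indeterminate form.

Apply L'Hôpital's rule: differentiate numerator and denominator separately.
  f(x) = 3·e^(x) - 3   ⇒   f'(x) = 3·e^(x)
  g(x) = tan(x)   ⇒   g'(x) = tan(x)^2 + 1
  lim(x→0) f'(x)/g'(x) = lim(x→0) (3·e^(x))/(tan(x)^2 + 1)
  = 3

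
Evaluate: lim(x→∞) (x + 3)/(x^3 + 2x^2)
This is an ∞/∞ indeterminate form.

Apply L'Hôpital's rule: differentiate numerator and denominator separately.
  f(x) = x + 3   ⇒   f'(x) = 1
  g(x) = x^3 + 2·x^2   ⇒   g'(x) = 3·x^2 + 4·x
  lim(x→∞) f'(x)/g'(x) = lim(x→∞) (1)/(3·x^2 + 4·x)
  = 0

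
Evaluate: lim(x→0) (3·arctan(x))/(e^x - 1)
This is a 0/0 indeterminate form.

Apply L'Hôpital's rule: differentiate numerator and denominator separately.
  f(x) = 3·atan(x)   ⇒   f'(x) = 3/(x^2 + 1)
  g(x) = e^(x) - 1   ⇒   g'(x) = e^(x)
  lim(x→0) f'(x)/g'(x) = lim(x→0) (3/(x^2 + 1))/(e^(x))
  = 3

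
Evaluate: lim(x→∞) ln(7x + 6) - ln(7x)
This is an ∞-∞ indeterminate form.

Combine fractions or rationalize to convert ∞-∞ to 0/0 form:
  lim(x→∞) ln(7x + 6) - ln(7x) = 0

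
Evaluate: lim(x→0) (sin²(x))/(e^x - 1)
This is a 0/0 indeterminate form.

Apply L'Hôpital's rule: differentiate numerator and denominator separately.
  f(x) = sin(x)^2   ⇒   f'(x) = 2·sin(x)·cos(x)
  g(x) = e^(x) - 1   ⇒   g'(x) = e^(x)
  lim(x→0) f'(x)/g'(x) = lim(x→0) (2·sin(x)·cos(x))/(e^(x))
  = 0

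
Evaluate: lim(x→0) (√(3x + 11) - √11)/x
This is a standard limit.

Factor or rationalize the expression:
  lim(x→0) (√(3x + 11) - √11)/x = 3·sqrt(11)/22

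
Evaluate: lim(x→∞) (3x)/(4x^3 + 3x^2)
This is an ∞/∞ indeterminate form.

Apply L'Hôpital's rule: differentiate numerator and denominator separately.
  f(x) = 3·x   ⇒   f'(x) = 3
  g(x) = 4·x^3 + 3·x^2   ⇒   g'(x) = 12·x^2 + 6·x
  lim(x→∞) f'(x)/g'(x) = lim(x→∞) (3)/(12·x^2 + 6·x)
  = 0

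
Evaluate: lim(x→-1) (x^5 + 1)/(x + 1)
This is a standard limit.

Factor or rationalize the expression:
  lim(x→-1) (x^5 + 1)/(x + 1) = 5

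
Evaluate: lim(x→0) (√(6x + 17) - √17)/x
This is a standard limit.

Factor or rationalize the expression:
  lim(x→0) (√(6x + 17) - √17)/x = 3·sqrt(17)/17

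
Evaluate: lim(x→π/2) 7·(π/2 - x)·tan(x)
This is a 0·∞ indeterminate form.

Rewrite 0·∞ as a quotient (0/0 or ∞/∞ form), then apply L'Hôpital's rule:
  lim(x→π/2) 7·(π/2 - x)·tan(x) = 7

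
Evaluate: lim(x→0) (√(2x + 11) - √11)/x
This is a standard limit.

Factor or rationalize the expression:
  lim(x→0) (√(2x + 11) - √11)/x = sqrt(11)/11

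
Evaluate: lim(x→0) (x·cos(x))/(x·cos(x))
This is a 0/0 indeterminate form.

Apply L'Hôpital's rule: differentiate numerator and denominator separately.
  f(x) = x·cos(x)   ⇒   f'(x) = -x·sin(x) + cos(x)
  g(x) = x·cos(x)   ⇒   g'(x) = -x·sin(x) + cos(x)
  lim(x→0) f'(x)/g'(x) = lim(x→0) (-x·sin(x) + cos(x))/(-x·sin(x) + cos(x))
  = 1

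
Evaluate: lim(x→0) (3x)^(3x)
This is an exponential indeterminate form.

For exponential indeterminate forms, take the natural log:
  Let L = lim(x→0) (3x)^(3x)
  Then ln(L) = lim(x→0) [exponent × ln(base)]
  Evaluate using L'Hôpital or standard limits, then exponentiate.
  L = 1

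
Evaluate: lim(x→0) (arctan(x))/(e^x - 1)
This is a 0/0 indeterminate form.

Apply L'Hôpital's rule: differentiate numerator and denominator separately.
  f(x) = atan(x)   ⇒   f'(x) = 1/(x^2 + 1)
  g(x) = e^(x) - 1   ⇒   g'(x) = e^(x)
  lim(x→0) f'(x)/g'(x) = lim(x→0) (1/(x^2 + 1))/(e^(x))
  = 1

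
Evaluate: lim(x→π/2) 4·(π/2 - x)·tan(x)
This is a 0·∞ indeterminate form.

Rewrite 0·∞ as a quotient (0/0 or ∞/∞ form), then apply L'Hôpital's rule:
  lim(x→π/2) 4·(π/2 - x)·tan(x) = 4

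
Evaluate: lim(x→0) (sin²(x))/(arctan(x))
This is a 0/0 indeterminate form.

Apply L'Hôpital's rule: differentiate numerator and denominator separately.
  f(x) = sin(x)^2   ⇒   f'(x) = 2·sin(x)·cos(x)
  g(x) = atan(x)   ⇒   g'(x) = 1/(x^2 + 1)
  lim(x→0) f'(x)/g'(x) = lim(x→0) (2·sin(x)·cos(x))/(1/(x^2 + 1))
  = 0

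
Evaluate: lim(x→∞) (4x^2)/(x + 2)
This is an ∞/∞ indeterminate form.

Apply L'Hôpital's rule: differentiate numerator and denominator separately.
  f(x) = 4·x^2   ⇒   f'(x) = 8·x
  g(x) = x + 2   ⇒   g'(x) = 1
  lim(x→∞) f'(x)/g'(x) = lim(x→∞) (8·x)/(1)
  = ∞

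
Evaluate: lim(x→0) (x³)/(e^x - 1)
This is a 0/0 indeterminate form.

Apply L'Hôpital's rule: differentiate numerator and denominator separately.
  f(x) = x^3   ⇒   f'(x) = 3·x^2
  g(x) = e^(x) - 1   ⇒   g'(x) = e^(x)
  lim(x→0) f'(x)/g'(x) = lim(x→0) (3·x^2)/(e^(x))
  = 0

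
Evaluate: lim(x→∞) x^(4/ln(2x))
This is an exponential indeterminate form.

For exponential indeterminate forms, take the natural log:
  Let L = lim(x→∞) x^(4/ln(2x))
  Then ln(L) = lim(x→∞) [exponent × ln(base)]
  Evaluate using L'Hôpital or standard limits, then exponentiate.
  L = e^(4)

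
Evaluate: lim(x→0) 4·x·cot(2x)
This is a 0·∞ indeterminate form.

Rewrite 0·∞ as a quotient (0/0 or ∞/∞ form), then apply L'Hôpital's rule:
  lim(x→0) 4·x·cot(2x) = 2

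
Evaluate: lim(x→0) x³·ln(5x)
This is a 0·∞ indeterminate form.

Rewrite 0·∞ as a quotient (0/0 or ∞/∞ form), then apply L'Hôpital's rule:
  lim(x→0) x³·ln(5x) = 0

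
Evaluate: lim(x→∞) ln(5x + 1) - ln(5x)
This is an ∞-∞ indeterminate form.

Combine fractions or rationalize to convert ∞-∞ to 0/0 form:
  lim(x→∞) ln(5x + 1) - ln(5x) = 0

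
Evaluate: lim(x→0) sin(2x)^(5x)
This is an exponential indeterminate form.

For exponential indeterminate forms, take the natural log:
  Let L = lim(x→0) sin(2x)^(5x)
  Then ln(L) = lim(x→0) [exponent × ln(base)]
  Evaluate using L'Hôpital or standard limits, then exponentiate.
  L = 1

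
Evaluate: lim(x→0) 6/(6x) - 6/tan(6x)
This is an ∞-∞ indeterminate form.

Combine fractions or rationalize to convert ∞-∞ to 0/0 form:
  lim(x→0) 6/(6x) - 6/tan(6x) = 0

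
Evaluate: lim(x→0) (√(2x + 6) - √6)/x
This is a standard limit.

Factor or rationalize the expression:
  lim(x→0) (√(2x + 6) - √6)/x = sqrt(6)/6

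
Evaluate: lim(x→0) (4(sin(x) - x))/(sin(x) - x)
This is a 0/0 indeterminate form.

Apply L'Hôpital's rule: differentiate numerator and denominator separately.
  f(x) = -4·x + 4·sin(x)   ⇒   f'(x) = 4·cos(x) - 4
  g(x) = -x + sin(x)   ⇒   g'(x) = cos(x) - 1
  lim(x→0) f'(x)/g'(x) = lim(x→0) (4·cos(x) - 4)/(cos(x) - 1)
  = 4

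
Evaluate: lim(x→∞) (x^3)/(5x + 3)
This is an ∞/∞ indeterminate form.

Apply L'Hôpital's rule: differentiate numerator and denominator separately.
  f(x) = x^3   ⇒   f'(x) = 3·x^2
  g(x) = 5·x + 3   ⇒   g'(x) = 5
  lim(x→∞) f'(x)/g'(x) = lim(x→∞) (3·x^2)/(5)
  = ∞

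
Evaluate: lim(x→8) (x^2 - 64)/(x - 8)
This is a standard limit.

Factor or rationalize the expression:
  lim(x→8) (x^2 - 64)/(x - 8) = 16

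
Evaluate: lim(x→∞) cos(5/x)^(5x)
This is an exponential indeterminate form.

For exponential indeterminate forms, take the natural log:
  Let L = lim(x→∞) cos(5/x)^(5x)
  Then ln(L) = lim(x→∞) [exponent × ln(base)]
  Evaluate using L'Hôpital or standard limits, then exponentiate.
  L = 1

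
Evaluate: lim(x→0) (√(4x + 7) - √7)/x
This is a standard limit.

Factor or rationalize the expression:
  lim(x→0) (√(4x + 7) - √7)/x = 2·sqrt(7)/7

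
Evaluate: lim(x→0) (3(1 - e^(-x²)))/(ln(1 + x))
This is a 0/0 indeterminate form.

Apply L'Hôpital's rule: differentiate numerator and denominator separately.
  f(x) = 3 - 3·e^(-x^2)   ⇒   f'(x) = 6·x·e^(-x^2)
  g(x) = ln(x + 1)   ⇒   g'(x) = 1/(x + 1)
  lim(x→0) f'(x)/g'(x) = lim(x→0) (6·x·e^(-x^2))/(1/(x + 1))
  = 0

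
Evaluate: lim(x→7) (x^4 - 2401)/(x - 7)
This is a standard limit.

Factor or rationalize the expression:
  lim(x→7) (x^4 - 2401)/(x - 7) = 1372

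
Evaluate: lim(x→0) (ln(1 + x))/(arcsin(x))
This is a 0/0 indeterminate form.

Apply L'Hôpital's rule: differentiate numerator and denominator separately.
  f(x) = ln(x + 1)   ⇒   f'(x) = 1/(x + 1)
  g(x) = asin(x)   ⇒   g'(x) = 1/sqrt(1 - x^2)
  lim(x→0) f'(x)/g'(x) = lim(x→0) (1/(x + 1))/(1/sqrt(1 - x^2))
  = 1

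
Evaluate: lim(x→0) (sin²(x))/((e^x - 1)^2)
This is a 0/0 indeterminate form.

Apply L'Hôpital's rule: differentiate numerator and denominator separately.
  f(x) = sin(x)^2   ⇒   f'(x) = 2·sin(x)·cos(x)
  g(x) = (e^(x) - 1)^2   ⇒   g'(x) = 2·(e^(x) - 1)·e^(x)
  lim(x→0) f'(x)/g'(x) = lim(x→0) (2·sin(x)·cos(x))/(2·(e^(x) - 1)·e^(x))
  = 1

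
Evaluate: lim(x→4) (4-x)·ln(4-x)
This is a 0·∞ indeterminate form.

Rewrite 0·∞ as a quotient (0/0 or ∞/∞ form), then apply L'Hôpital's rule:
  lim(x→4) (4-x)·ln(4-x) = 0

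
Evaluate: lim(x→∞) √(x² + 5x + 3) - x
This is an ∞-∞ indeterminate form.

Combine fractions or rationalize to convert ∞-∞ to 0/0 form:
  lim(x→∞) √(x² + 5x + 3) - x = 5/2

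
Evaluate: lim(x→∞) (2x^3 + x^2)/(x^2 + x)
This is an ∞/∞ indeterminate form.

Apply L'Hôpital's rule: differentiate numerator and denominator separately.
  f(x) = 2·x^3 + x^2   ⇒   f'(x) = 6·x^2 + 2·x
  g(x) = x^2 + x   ⇒   g'(x) = 2·x + 1
  lim(x→∞) f'(x)/g'(x) = lim(x→∞) (6·x^2 + 2·x)/(2·x + 1)
  = ∞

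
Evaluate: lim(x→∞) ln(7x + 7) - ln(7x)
This is an ∞-∞ indeterminate form.

Combine fractions or rationalize to convert ∞-∞ to 0/0 form:
  lim(x→∞) ln(7x + 7) - ln(7x) = 0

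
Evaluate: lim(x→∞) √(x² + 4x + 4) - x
This is an ∞-∞ indeterminate form.

Combine fractions or rationalize to convert ∞-∞ to 0/0 form:
  lim(x→∞) √(x² + 4x + 4) - x = 2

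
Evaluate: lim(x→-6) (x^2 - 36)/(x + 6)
This is a standard limit.

Factor or rationalize the expression:
  lim(x→-6) (x^2 - 36)/(x + 6) = -12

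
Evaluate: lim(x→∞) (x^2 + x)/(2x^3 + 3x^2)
This is an ∞/∞ indeterminate form.

Apply L'Hôpital's rule: differentiate numerator and denominator separately.
  f(x) = x^2 + x   ⇒   f'(x) = 2·x + 1
  g(x) = 2·x^3 + 3·x^2   ⇒   g'(x) = 6·x^2 + 6·x
  lim(x→∞) f'(x)/g'(x) = lim(x→∞) (2·x + 1)/(6·x^2 + 6·x)
  = 0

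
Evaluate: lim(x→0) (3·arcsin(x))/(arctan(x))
This is a 0/0 indeterminate form.

Apply L'Hôpital's rule: differentiate numerator and denominator separately.
  f(x) = 3·asin(x)   ⇒   f'(x) = 3/sqrt(1 - x^2)
  g(x) = atan(x)   ⇒   g'(x) = 1/(x^2 + 1)
  lim(x→0) f'(x)/g'(x) = lim(x→0) (3/sqrt(1 - x^2))/(1/(x^2 + 1))
  = 3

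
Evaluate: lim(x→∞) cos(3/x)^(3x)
This is an exponential indeterminate form.

For exponential indeterminate forms, take the natural log:
  Let L = lim(x→∞) cos(3/x)^(3x)
  Then ln(L) = lim(x→∞) [exponent × ln(base)]
  Evaluate using L'Hôpital or standard limits, then exponentiate.
  L = 1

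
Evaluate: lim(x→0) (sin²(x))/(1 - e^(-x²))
This is a 0/0 indeterminate form.

Apply L'Hôpital's rule: differentiate numerator and denominator separately.
  f(x) = sin(x)^2   ⇒   f'(x) = 2·sin(x)·cos(x)
  g(x) = 1 - e^(-x^2)   ⇒   g'(x) = 2·x·e^(-x^2)
  lim(x→0) f'(x)/g'(x) = lim(x→0) (2·sin(x)·cos(x))/(2·x·e^(-x^2))
  = 1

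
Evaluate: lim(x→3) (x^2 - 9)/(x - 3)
This is a standard limit.

Factor or rationalize the expression:
  lim(x→3) (x^2 - 9)/(x - 3) = 6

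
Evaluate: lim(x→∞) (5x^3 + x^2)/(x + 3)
This is an ∞/∞ indeterminate form.

Apply L'Hôpital's rule: differentiate numerator and denominator separately.
  f(x) = 5·x^3 + x^2   ⇒   f'(x) = 15·x^2 + 2·x
  g(x) = x + 3   ⇒   g'(x) = 1
  lim(x→∞) f'(x)/g'(x) = lim(x→∞) (15·x^2 + 2·x)/(1)
  = ∞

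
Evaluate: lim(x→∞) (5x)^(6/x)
This is an exponential indeterminate form.

For exponential indeterminate forms, take the natural log:
  Let L = lim(x→∞) (5x)^(6/x)
  Then ln(L) = lim(x→∞) [exponent × ln(base)]
  Evaluate using L'Hôpital or standard limits, then exponentiate.
  L = 1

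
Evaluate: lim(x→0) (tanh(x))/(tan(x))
This is a 0/0 indeterminate form.

Apply L'Hôpital's rule: differentiate numerator and denominator separately.
  f(x) = tanh(x)   ⇒   f'(x) = 1 - tanh(x)^2
  g(x) = tan(x)   ⇒   g'(x) = tan(x)^2 + 1
  lim(x→0) f'(x)/g'(x) = lim(x→0) (1 - tanh(x)^2)/(tan(x)^2 + 1)
  = 1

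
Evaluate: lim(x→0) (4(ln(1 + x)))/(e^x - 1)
This is a 0/0 indeterminate form.

Apply L'Hôpital's rule: differentiate numerator and denominator separately.
  f(x) = 4·ln(x + 1)   ⇒   f'(x) = 4/(x + 1)
  g(x) = e^(x) - 1   ⇒   g'(x) = e^(x)
  lim(x→0) f'(x)/g'(x) = lim(x→0) (4/(x + 1))/(e^(x))
  = 4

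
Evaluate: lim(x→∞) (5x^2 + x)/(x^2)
This is an ∞/∞ indeterminate form.

Apply L'Hôpital's rule: differentiate numerator and denominator separately.
  f(x) = 5·x^2 + x   ⇒   f'(x) = 10·x + 1
  g(x) = x^2   ⇒   g'(x) = 2·x
  lim(x→∞) f'(x)/g'(x) = lim(x→∞) (10·x + 1)/(2·x)
  = 5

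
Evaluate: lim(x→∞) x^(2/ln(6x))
This is an exponential indeterminate form.

For exponential indeterminate forms, take the natural log:
  Let L = lim(x→∞) x^(2/ln(6x))
  Then ln(L) = lim(x→∞) [exponent × ln(base)]
  Evaluate using L'Hôpital or standard limits, then exponentiate.
  L = e²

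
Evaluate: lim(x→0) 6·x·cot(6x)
This is a 0·∞ indeterminate form.

Rewrite 0·∞ as a quotient (0/0 or ∞/∞ form), then apply L'Hôpital's rule:
  lim(x→0) 6·x·cot(6x) = 1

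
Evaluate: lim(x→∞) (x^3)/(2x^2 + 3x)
This is an ∞/∞ indeterminate form.

Apply L'Hôpital's rule: differentiate numerator and denominator separately.
  f(x) = x^3   ⇒   f'(x) = 3·x^2
  g(x) = 2·x^2 + 3·x   ⇒   g'(x) = 4·x + 3
  lim(x→∞) f'(x)/g'(x) = lim(x→∞) (3·x^2)/(4·x + 3)
  = ∞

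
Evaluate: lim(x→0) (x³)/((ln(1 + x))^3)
This is a 0/0 indeterminate form.

Apply L'Hôpital's rule: differentiate numerator and denominator separately.
  f(x) = x^3   ⇒   f'(x) = 3·x^2
  g(x) = ln(x + 1)^3   ⇒   g'(x) = 3·ln(x + 1)^2/(x + 1)
  lim(x→0) f'(x)/g'(x) = lim(x→0) (3·x^2)/(3·ln(x + 1)^2/(x + 1))
  = 1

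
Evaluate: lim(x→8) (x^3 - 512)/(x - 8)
This is a standard limit.

Factor or rationalize the expression:
  lim(x→8) (x^3 - 512)/(x - 8) = 192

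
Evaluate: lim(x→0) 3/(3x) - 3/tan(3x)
This is an ∞-∞ indeterminate form.

Combine fractions or rationalize to convert ∞-∞ to 0/0 form:
  lim(x→0) 3/(3x) - 3/tan(3x) = 0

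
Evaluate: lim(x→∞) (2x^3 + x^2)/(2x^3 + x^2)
This is an ∞/∞ indeterminate form.

Apply L'Hôpital's rule: differentiate numerator and denominator separately.
  f(x) = 2·x^3 + x^2   ⇒   f'(x) = 6·x^2 + 2·x
  g(x) = 2·x^3 + x^2   ⇒   g'(x) = 6·x^2 + 2·x
  lim(x→∞) f'(x)/g'(x) = lim(x→∞) (6·x^2 + 2·x)/(6·x^2 + 2·x)
  = 1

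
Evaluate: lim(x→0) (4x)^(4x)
This is an exponential indeterminate form.

For exponential indeterminate forms, take the natural log:
  Let L = lim(x→0) (4x)^(4x)
  Then ln(L) = lim(x→0) [exponent × ln(base)]
  Evaluate using L'Hôpital or standard limits, then exponentiate.
  L = 1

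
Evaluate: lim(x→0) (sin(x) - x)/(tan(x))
This is a 0/0 indeterminate form.

Apply L'Hôpital's rule: differentiate numerator and denominator separately.
  f(x) = -x + sin(x)   ⇒   f'(x) = cos(x) - 1
  g(x) = tan(x)   ⇒   g'(x) = tan(x)^2 + 1
  lim(x→0) f'(x)/g'(x) = lim(x→0) (cos(x) - 1)/(tan(x)^2 + 1)
  = 0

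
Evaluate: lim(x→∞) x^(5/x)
This is an exponential indeterminate form.

For exponential indeterminate forms, take the natural log:
  Let L = lim(x→∞) x^(5/x)
  Then ln(L) = lim(x→∞) [exponent × ln(base)]
  Evaluate using L'Hôpital or standard limits, then exponentiate.
  L = 1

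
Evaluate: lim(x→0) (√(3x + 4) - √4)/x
This is a standard limit.

Factor or rationalize the expression:
  lim(x→0) (√(3x + 4) - √4)/x = 3/4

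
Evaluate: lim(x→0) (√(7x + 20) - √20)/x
This is a standard limit.

Factor or rationalize the expression:
  lim(x→0) (√(7x + 20) - √20)/x = 7·sqrt(5)/20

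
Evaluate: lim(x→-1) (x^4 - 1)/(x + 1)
This is a standard limit.

Factor or rationalize the expression:
  lim(x→-1) (x^4 - 1)/(x + 1) = -4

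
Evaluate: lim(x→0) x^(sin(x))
This is an exponential indeterminate form.

For exponential indeterminate forms, take the natural log:
  Let L = lim(x→0) x^(sin(x))
  Then ln(L) = lim(x→0) [exponent × ln(base)]
  Evaluate using L'Hôpital or standard limits, then exponentiate.
  L = 1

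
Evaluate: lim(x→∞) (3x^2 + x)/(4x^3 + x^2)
This is an ∞/∞ indeterminate form.

Apply L'Hôpital's rule: differentiate numerator and denominator separately.
  f(x) = 3·x^2 + x   ⇒   f'(x) = 6·x + 1
  g(x) = 4·x^3 + x^2   ⇒   g'(x) = 12·x^2 + 2·x
  lim(x→∞) f'(x)/g'(x) = lim(x→∞) (6·x + 1)/(12·x^2 + 2·x)
  = 0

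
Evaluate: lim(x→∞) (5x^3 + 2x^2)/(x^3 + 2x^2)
This is an ∞/∞ indeterminate form.

Apply L'Hôpital's rule: differentiate numerator and denominator separately.
  f(x) = 5·x^3 + 2·x^2   ⇒   f'(x) = 15·x^2 + 4·x
  g(x) = x^3 + 2·x^2   ⇒   g'(x) = 3·x^2 + 4·x
  lim(x→∞) f'(x)/g'(x) = lim(x→∞) (15·x^2 + 4·x)/(3·x^2 + 4·x)
  = 5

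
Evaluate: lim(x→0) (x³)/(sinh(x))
This is a 0/0 indeterminate form.

Apply L'Hôpital's rule: differentiate numerator and denominator separately.
  f(x) = x^3   ⇒   f'(x) = 3·x^2
  g(x) = sinh(x)   ⇒   g'(x) = cosh(x)
  lim(x→0) f'(x)/g'(x) = lim(x→0) (3·x^2)/(cosh(x))
  = 0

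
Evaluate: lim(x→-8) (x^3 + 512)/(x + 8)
This is a standard limit.

Factor or rationalize the expression:
  lim(x→-8) (x^3 + 512)/(x + 8) = 192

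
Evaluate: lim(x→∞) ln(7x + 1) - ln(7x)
This is an ∞-∞ indeterminate form.

Combine fractions or rationalize to convert ∞-∞ to 0/0 form:
  lim(x→∞) ln(7x + 1) - ln(7x) = 0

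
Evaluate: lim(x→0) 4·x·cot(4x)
This is a 0·∞ indeterminate form.

Rewrite 0·∞ as a quotient (0/0 or ∞/∞ form), then apply L'Hôpital's rule:
  lim(x→0) 4·x·cot(4x) = 1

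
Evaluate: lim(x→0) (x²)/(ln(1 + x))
This is a 0/0 indeterminate form.

Apply L'Hôpital's rule: differentiate numerator and denominator separately.
  f(x) = x^2   ⇒   f'(x) = 2·x
  g(x) = ln(x + 1)   ⇒   g'(x) = 1/(x + 1)
  lim(x→0) f'(x)/g'(x) = lim(x→0) (2·x)/(1/(x + 1))
  = 0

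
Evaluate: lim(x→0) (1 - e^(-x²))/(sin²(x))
This is a 0/0 indeterminate form.

Apply L'Hôpital's rule: differentiate numerator and denominator separately.
  f(x) = 1 - e^(-x^2)   ⇒   f'(x) = 2·x·e^(-x^2)
  g(x) = sin(x)^2   ⇒   g'(x) = 2·sin(x)·cos(x)
  lim(x→0) f'(x)/g'(x) = lim(x→0) (2·x·e^(-x^2))/(2·sin(x)·cos(x))
  = 1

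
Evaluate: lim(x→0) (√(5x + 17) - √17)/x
This is a standard limit.

Factor or rationalize the expression:
  lim(x→0) (√(5x + 17) - √17)/x = 5·sqrt(17)/34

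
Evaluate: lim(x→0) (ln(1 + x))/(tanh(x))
This is a 0/0 indeterminate form.

Apply L'Hôpital's rule: differentiate numerator and denominator separately.
  f(x) = ln(x + 1)   ⇒   f'(x) = 1/(x + 1)
  g(x) = tanh(x)   ⇒   g'(x) = 1 - tanh(x)^2
  lim(x→0) f'(x)/g'(x) = lim(x→0) (1/(x + 1))/(1 - tanh(x)^2)
  = 1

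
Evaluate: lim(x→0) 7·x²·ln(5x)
This is a 0·∞ indeterminate form.

Rewrite 0·∞ as a quotient (0/0 or ∞/∞ form), then apply L'Hôpital's rule:
  lim(x→0) 7·x²·ln(5x) = 0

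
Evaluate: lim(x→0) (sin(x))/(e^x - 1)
This is a 0/0 indeterminate form.

Apply L'Hôpital's rule: differentiate numerator and denominator separately.
  f(x) = sin(x)   ⇒   f'(x) = cos(x)
  g(x) = e^(x) - 1   ⇒   g'(x) = e^(x)
  lim(x→0) f'(x)/g'(x) = lim(x→0) (cos(x))/(e^(x))
  = 1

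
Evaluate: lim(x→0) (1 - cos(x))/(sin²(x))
This is a 0/0 indeterminate form.

Apply L'Hôpital's rule: differentiate numerator and denominator separately.
  f(x) = 1 - cos(x)   ⇒   f'(x) = sin(x)
  g(x) = sin(x)^2   ⇒   g'(x) = 2·sin(x)·cos(x)
  lim(x→0) f'(x)/g'(x) = lim(x→0) (sin(x))/(2·sin(x)·cos(x))
  = 1/2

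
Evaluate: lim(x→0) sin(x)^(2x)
This is an exponential indeterminate form.

For exponential indeterminate forms, take the natural log:
  Let L = lim(x→0) sin(x)^(2x)
  Then ln(L) = lim(x→0) [exponent × ln(base)]
  Evaluate using L'Hôpital or standard limits, then exponentiate.
  L = 1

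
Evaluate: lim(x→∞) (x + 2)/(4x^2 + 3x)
This is an ∞/∞ indeterminate form.

Apply L'Hôpital's rule: differentiate numerator and denominator separately.
  f(x) = x + 2   ⇒   f'(x) = 1
  g(x) = 4·x^2 + 3·x   ⇒   g'(x) = 8·x + 3
  lim(x→∞) f'(x)/g'(x) = lim(x→∞) (1)/(8·x + 3)
  = 0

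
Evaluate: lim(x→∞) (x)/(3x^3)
This is an ∞/∞ indeterminate form.

Apply L'Hôpital's rule: differentiate numerator and denominator separately.
  f(x) = x   ⇒   f'(x) = 1
  g(x) = 3·x^3   ⇒   g'(x) = 9·x^2
  lim(x→∞) f'(x)/g'(x) = lim(x→∞) (1)/(9·x^2)
  = 0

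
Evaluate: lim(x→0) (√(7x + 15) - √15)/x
This is a standard limit.

Factor or rationalize the expression:
  lim(x→0) (√(7x + 15) - √15)/x = 7·sqrt(15)/30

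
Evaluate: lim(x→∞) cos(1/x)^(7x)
This is an exponential indeterminate form.

For exponential indeterminate forms, take the natural log:
  Let L = lim(x→∞) cos(1/x)^(7x)
  Then ln(L) = lim(x→∞) [exponent × ln(base)]
  Evaluate using L'Hôpital or standard limits, then exponentiate.
  L = 1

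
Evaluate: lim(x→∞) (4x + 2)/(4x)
This is an ∞/∞ indeterminate form.

Apply L'Hôpital's rule: differentiate numerator and denominator separately.
  f(x) = 4·x + 2   ⇒   f'(x) = 4
  g(x) = 4·x   ⇒   g'(x) = 4
  lim(x→∞) f'(x)/g'(x) = lim(x→∞) (4)/(4)
  = 1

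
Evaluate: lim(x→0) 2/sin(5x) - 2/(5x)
This is an ∞-∞ indeterminate form.

Combine fractions or rationalize to convert ∞-∞ to 0/0 form:
  lim(x→0) 2/sin(5x) - 2/(5x) = 0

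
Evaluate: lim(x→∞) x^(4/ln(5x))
This is an exponential indeterminate form.

For exponential indeterminate forms, take the natural log:
  Let L = lim(x→∞) x^(4/ln(5x))
  Then ln(L) = lim(x→∞) [exponent × ln(base)]
  Evaluate using L'Hôpital or standard limits, then exponentiate.
  L = e^(4)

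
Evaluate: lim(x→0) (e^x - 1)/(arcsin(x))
This is a 0/0 indeterminate form.

Apply L'Hôpital's rule: differentiate numerator and denominator separately.
  f(x) = e^(x) - 1   ⇒   f'(x) = e^(x)
  g(x) = asin(x)   ⇒   g'(x) = 1/sqrt(1 - x^2)
  lim(x→0) f'(x)/g'(x) = lim(x→0) (e^(x))/(1/sqrt(1 - x^2))
  = 1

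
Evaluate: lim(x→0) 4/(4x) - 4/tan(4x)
This is an ∞-∞ indeterminate form.

Combine fractions or rationalize to convert ∞-∞ to 0/0 form:
  lim(x→0) 4/(4x) - 4/tan(4x) = 0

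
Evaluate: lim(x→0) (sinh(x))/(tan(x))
This is a 0/0 indeterminate form.

Apply L'Hôpital's rule: differentiate numerator and denominator separately.
  f(x) = sinh(x)   ⇒   f'(x) = cosh(x)
  g(x) = tan(x)   ⇒   g'(x) = tan(x)^2 + 1
  lim(x→0) f'(x)/g'(x) = lim(x→0) (cosh(x))/(tan(x)^2 + 1)
  = 1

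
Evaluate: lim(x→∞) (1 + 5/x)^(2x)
This is an exponential indeterminate form.

For exponential indeterminate forms, take the natural log:
  Let L = lim(x→∞) (1 + 5/x)^(2x)
  Then ln(L) = lim(x→∞) [exponent × ln(base)]
  Evaluate using L'Hôpital or standard limits, then exponentiate.
  L = e^(10)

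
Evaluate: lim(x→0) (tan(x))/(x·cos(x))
This is a 0/0 indeterminate form.

Apply L'Hôpital's rule: differentiate numerator and denominator separately.
  f(x) = tan(x)   ⇒   f'(x) = tan(x)^2 + 1
  g(x) = x·cos(x)   ⇒   g'(x) = -x·sin(x) + cos(x)
  lim(x→0) f'(x)/g'(x) = lim(x→0) (tan(x)^2 + 1)/(-x·sin(x) + cos(x))
  = 1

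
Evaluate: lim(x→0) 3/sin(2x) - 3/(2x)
This is an ∞-∞ indeterminate form.

Combine fractions or rationalize to convert ∞-∞ to 0/0 form:
  lim(x→0) 3/sin(2x) - 3/(2x) = 0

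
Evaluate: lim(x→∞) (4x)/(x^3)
This is an ∞/∞ indeterminate form.

Apply L'Hôpital's rule: differentiate numerator and denominator separately.
  f(x) = 4·x   ⇒   f'(x) = 4
  g(x) = x^3   ⇒   g'(x) = 3·x^2
  lim(x→∞) f'(x)/g'(x) = lim(x→∞) (4)/(3·x^2)
  = 0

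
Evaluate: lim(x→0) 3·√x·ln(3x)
This is a 0·∞ indeterminate form.

Rewrite 0·∞ as a quotient (0/0 or ∞/∞ form), then apply L'Hôpital's rule:
  lim(x→0) 3·√x·ln(3x) = 0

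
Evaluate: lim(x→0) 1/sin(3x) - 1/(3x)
This is an ∞-∞ indeterminate form.

Combine fractions or rationalize to convert ∞-∞ to 0/0 form:
  lim(x→0) 1/sin(3x) - 1/(3x) = 0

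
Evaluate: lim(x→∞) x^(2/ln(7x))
This is an exponential indeterminate form.

For exponential indeterminate forms, take the natural log:
  Let L = lim(x→∞) x^(2/ln(7x))
  Then ln(L) = lim(x→∞) [exponent × ln(base)]
  Evaluate using L'Hôpital or standard limits, then exponentiate.
  L = e²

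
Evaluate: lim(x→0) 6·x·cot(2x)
This is a 0·∞ indeterminate form.

Rewrite 0·∞ as a quotient (0/0 or ∞/∞ form), then apply L'Hôpital's rule:
  lim(x→0) 6·x·cot(2x) = 3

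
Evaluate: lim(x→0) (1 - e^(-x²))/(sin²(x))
This is a 0/0 indeterminate form.

Apply L'Hôpital's rule: differentiate numerator and denominator separately.
  f(x) = 1 - e^(-x^2)   ⇒   f'(x) = 2·x·e^(-x^2)
  g(x) = sin(x)^2   ⇒   g'(x) = 2·sin(x)·cos(x)
  lim(x→0) f'(x)/g'(x) = lim(x→0) (2·x·e^(-x^2))/(2·sin(x)·cos(x))
  = 1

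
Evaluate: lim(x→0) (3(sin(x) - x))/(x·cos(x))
This is a 0/0 indeterminate form.

Apply L'Hôpital's rule: differentiate numerator and denominator separately.
  f(x) = -3·x + 3·sin(x)   ⇒   f'(x) = 3·cos(x) - 3
  g(x) = x·cos(x)   ⇒   g'(x) = -x·sin(x) + cos(x)
  lim(x→0) f'(x)/g'(x) = lim(x→0) (3·cos(x) - 3)/(-x·sin(x) + cos(x))
  = 0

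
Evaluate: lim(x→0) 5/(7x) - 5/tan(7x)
This is an ∞-∞ indeterminate form.

Combine fractions or rationalize to convert ∞-∞ to 0/0 form:
  lim(x→0) 5/(7x) - 5/tan(7x) = 0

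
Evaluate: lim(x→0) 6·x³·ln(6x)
This is a 0·∞ indeterminate form.

Rewrite 0·∞ as a quotient (0/0 or ∞/∞ form), then apply L'Hôpital's rule:
  lim(x→0) 6·x³·ln(6x) = 0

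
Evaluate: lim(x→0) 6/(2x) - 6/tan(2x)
This is an ∞-∞ indeterminate form.

Combine fractions or rationalize to convert ∞-∞ to 0/0 form:
  lim(x→0) 6/(2x) - 6/tan(2x) = 0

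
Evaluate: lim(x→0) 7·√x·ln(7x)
This is a 0·∞ indeterminate form.

Rewrite 0·∞ as a quotient (0/0 or ∞/∞ form), then apply L'Hôpital's rule:
  lim(x→0) 7·√x·ln(7x) = 0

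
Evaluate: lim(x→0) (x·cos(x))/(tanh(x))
This is a 0/0 indeterminate form.

Apply L'Hôpital's rule: differentiate numerator and denominator separately.
  f(x) = x·cos(x)   ⇒   f'(x) = -x·sin(x) + cos(x)
  g(x) = tanh(x)   ⇒   g'(x) = 1 - tanh(x)^2
  lim(x→0) f'(x)/g'(x) = lim(x→0) (-x·sin(x) + cos(x))/(1 - tanh(x)^2)
  = 1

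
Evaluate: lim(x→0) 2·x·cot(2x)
This is a 0·∞ indeterminate form.

Rewrite 0·∞ as a quotient (0/0 or ∞/∞ form), then apply L'Hôpital's rule:
  lim(x→0) 2·x·cot(2x) = 1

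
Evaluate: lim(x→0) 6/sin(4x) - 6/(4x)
This is an ∞-∞ indeterminate form.

Combine fractions or rationalize to convert ∞-∞ to 0/0 form:
  lim(x→0) 6/sin(4x) - 6/(4x) = 0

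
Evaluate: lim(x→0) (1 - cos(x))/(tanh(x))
This is a 0/0 indeterminate form.

Apply L'Hôpital's rule: differentiate numerator and denominator separately.
  f(x) = 1 - cos(x)   ⇒   f'(x) = sin(x)
  g(x) = tanh(x)   ⇒   g'(x) = 1 - tanh(x)^2
  lim(x→0) f'(x)/g'(x) = lim(x→0) (sin(x))/(1 - tanh(x)^2)
  = 0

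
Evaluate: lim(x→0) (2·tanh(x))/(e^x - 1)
This is a 0/0 indeterminate form.

Apply L'Hôpital's rule: differentiate numerator and denominator separately.
  f(x) = 2·tanh(x)   ⇒   f'(x) = 2 - 2·tanh(x)^2
  g(x) = e^(x) - 1   ⇒   g'(x) = e^(x)
  lim(x→0) f'(x)/g'(x) = lim(x→0) (2 - 2·tanh(x)^2)/(e^(x))
  = 2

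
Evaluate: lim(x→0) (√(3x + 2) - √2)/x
This is a standard limit.

Factor or rationalize the expression:
  lim(x→0) (√(3x + 2) - √2)/x = 3·sqrt(2)/4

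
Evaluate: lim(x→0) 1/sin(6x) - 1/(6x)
This is an ∞-∞ indeterminate form.

Combine fractions or rationalize to convert ∞-∞ to 0/0 form:
  lim(x→0) 1/sin(6x) - 1/(6x) = 0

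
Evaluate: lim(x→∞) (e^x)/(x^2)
This is an ∞/∞ indeterminate form.

Apply L'Hôpital's rule: differentiate numerator and denominator separately.
  f(x) = e^(x)   ⇒   f'(x) = e^(x)
  g(x) = x^2   ⇒   g'(x) = 2·x
  lim(x→∞) f'(x)/g'(x) = lim(x→∞) (e^(x))/(2·x)
  = ∞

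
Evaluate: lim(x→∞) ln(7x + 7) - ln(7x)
This is an ∞-∞ indeterminate form.

Combine fractions or rationalize to convert ∞-∞ to 0/0 form:
  lim(x→∞) ln(7x + 7) - ln(7x) = 0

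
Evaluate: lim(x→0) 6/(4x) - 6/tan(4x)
This is an ∞-∞ indeterminate form.

Combine fractions or rationalize to convert ∞-∞ to 0/0 form:
  lim(x→0) 6/(4x) - 6/tan(4x) = 0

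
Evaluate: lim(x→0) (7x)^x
This is an exponential indeterminate form.

For exponential indeterminate forms, take the natural log:
  Let L = lim(x→0) (7x)^x
  Then ln(L) = lim(x→0) [exponent × ln(base)]
  Evaluate using L'Hôpital or standard limits, then exponentiate.
  L = 1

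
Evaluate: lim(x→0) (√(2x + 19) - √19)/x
This is a standard limit.

Factor or rationalize the expression:
  lim(x→0) (√(2x + 19) - √19)/x = sqrt(19)/19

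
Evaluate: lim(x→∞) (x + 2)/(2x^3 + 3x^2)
This is an ∞/∞ indeterminate form.

Apply L'Hôpital's rule: differentiate numerator and denominator separately.
  f(x) = x + 2   ⇒   f'(x) = 1
  g(x) = 2·x^3 + 3·x^2   ⇒   g'(x) = 6·x^2 + 6·x
  lim(x→∞) f'(x)/g'(x) = lim(x→∞) (1)/(6·x^2 + 6·x)
  = 0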